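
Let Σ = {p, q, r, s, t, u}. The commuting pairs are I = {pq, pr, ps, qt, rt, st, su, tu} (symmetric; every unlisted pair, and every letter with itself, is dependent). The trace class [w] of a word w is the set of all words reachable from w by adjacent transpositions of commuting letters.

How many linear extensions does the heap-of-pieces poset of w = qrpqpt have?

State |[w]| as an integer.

20

#0=q has no predecessor
#1=r depends on [0:q]
#2=p has no predecessor
#3=q depends on [1:r]
#4=p depends on [2:p]
#5=t depends on [4:p]
sources: [0:q, 2:p]
N(rest) = Σ N(rest − s) over sources s of rest; N(one piece) = 1:
  size 1 → [3]=1  [5]=1
  size 2 → [1,3]=1  [3,5]=2  [4,5]=1
  size 3 → [0,1,3]=1  [1,3,5]=3  [2,4,5]=1  [3,4,5]=3
  size 4 → [0,1,3,5]=4  [1,3,4,5]=6  [2,3,4,5]=4
  first=0(q) contributes 10
  first=2(p) contributes 10
|[w]| = 20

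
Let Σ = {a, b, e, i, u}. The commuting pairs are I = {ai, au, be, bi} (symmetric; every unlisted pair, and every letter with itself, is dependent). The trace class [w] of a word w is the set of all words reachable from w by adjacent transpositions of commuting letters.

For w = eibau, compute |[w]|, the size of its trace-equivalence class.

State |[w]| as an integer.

8

drop 0:e onto floor
drop 1:i onto {0:e}
drop 2:b onto floor
drop 3:a onto {0:e, 2:b}
drop 4:u onto {1:i, 2:b}
ground layer = {0:e, 2:b}
drop-orders for the pieces not yet dropped (sum over which currently-grounded one goes next):
  1 to go: {3} 1  {4} 1
  2 to go: {1,4} 1  {3,4} 2
  3 to go: {1,3,4} 3  {2,3,4} 2
  if 0:e drops first: 5 orders
  if 2:b drops first: 3 orders
heap linearizations: 8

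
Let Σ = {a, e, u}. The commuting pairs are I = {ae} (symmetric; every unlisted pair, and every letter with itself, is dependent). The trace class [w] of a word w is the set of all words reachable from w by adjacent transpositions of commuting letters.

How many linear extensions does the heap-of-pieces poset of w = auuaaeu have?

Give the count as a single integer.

3

#0=a has no predecessor
#1=u depends on [0:a]
#2=u depends on [1:u]
#3=a depends on [2:u]
#4=a depends on [3:a]
#5=e depends on [2:u]
#6=u depends on [4:a, 5:e]
sources: [0:a]
N(rest) = Σ N(rest − s) over sources s of rest; N(one piece) = 1:
  size 1 → [6]=1
  size 2 → [4,6]=1  [5,6]=1
  size 3 → [3,4,6]=1  [4,5,6]=2
  size 4 → [3,4,5,6]=3
  size 5 → [2,3,4,5,6]=3
  first=0(a) contributes 3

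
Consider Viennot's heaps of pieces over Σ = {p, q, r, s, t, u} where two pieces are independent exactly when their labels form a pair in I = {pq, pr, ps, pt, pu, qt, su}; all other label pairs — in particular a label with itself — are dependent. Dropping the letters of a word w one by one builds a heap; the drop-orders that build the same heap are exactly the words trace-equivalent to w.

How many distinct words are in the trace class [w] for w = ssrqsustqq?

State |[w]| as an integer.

piece 0:s — minimal
piece 1:s rests on {0:s}
piece 2:r rests on {1:s}
piece 3:q rests on {2:r}
piece 4:s rests on {3:q}
piece 5:u rests on {3:q}
piece 6:s rests on {4:s}
piece 7:t rests on {5:u, 6:s}
piece 8:q rests on {5:u, 6:s}
piece 9:q rests on {8:q}
minimal pieces: {0:s}
ways to finish when only these pieces remain (= sum over removing one remaining piece with nothing left below it):
  1 left: {7}→1  {9}→1
  2 left: {7,9}→2  {8,9}→1
  3 left: {7,8,9}→3
  4 left: {5,7,8,9}→3  {6,7,8,9}→3
  5 left: {4,6,7,8,9}→3  {5,6,7,8,9}→6
  6 left: {4,5,6,7,8,9}→9
  7 left: {3,4,5,6,7,8,9}→9
  8 left: {2,3,4,5,6,7,8,9}→9
  placing 0:s first → 9 extensions

9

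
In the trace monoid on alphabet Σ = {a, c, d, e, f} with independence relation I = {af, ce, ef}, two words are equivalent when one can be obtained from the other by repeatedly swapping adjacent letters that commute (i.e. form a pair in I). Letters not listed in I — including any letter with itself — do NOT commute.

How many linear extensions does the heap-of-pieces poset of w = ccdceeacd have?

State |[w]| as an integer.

piece 0:c — minimal
piece 1:c rests on {0:c}
piece 2:d rests on {1:c}
piece 3:c rests on {2:d}
piece 4:e rests on {2:d}
piece 5:e rests on {4:e}
piece 6:a rests on {3:c, 5:e}
piece 7:c rests on {6:a}
piece 8:d rests on {7:c}
minimal pieces: {0:c}
ways to finish when only these pieces remain (= sum over removing one remaining piece with nothing left below it):
  1 left: {8}→1
  2 left: {7,8}→1
  3 left: {6,7,8}→1
  4 left: {3,6,7,8}→1  {5,6,7,8}→1
  5 left: {3,5,6,7,8}→2  {4,5,6,7,8}→1
  6 left: {3,4,5,6,7,8}→3
  7 left: {2,3,4,5,6,7,8}→3
  placing 0:c first → 3 extensions

3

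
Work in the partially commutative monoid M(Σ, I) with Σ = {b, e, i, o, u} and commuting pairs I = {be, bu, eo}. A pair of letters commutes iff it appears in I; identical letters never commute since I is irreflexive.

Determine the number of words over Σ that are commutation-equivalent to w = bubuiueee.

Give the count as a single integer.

6

piece 0:b — minimal
piece 1:u — minimal
piece 2:b rests on {0:b}
piece 3:u rests on {1:u}
piece 4:i rests on {2:b, 3:u}
piece 5:u rests on {4:i}
piece 6:e rests on {5:u}
piece 7:e rests on {6:e}
piece 8:e rests on {7:e}
minimal pieces: {0:b, 1:u}
ways to finish when only these pieces remain (= sum over removing one remaining piece with nothing left below it):
  1 left: {8}→1
  2 left: {7,8}→1
  3 left: {6,7,8}→1
  4 left: {5,6,7,8}→1
  5 left: {4,5,6,7,8}→1
  6 left: {2,4,5,6,7,8}→1  {3,4,5,6,7,8}→1
  7 left: {0,2,4,5,6,7,8}→1  {1,3,4,5,6,7,8}→1  {2,3,4,5,6,7,8}→2
  placing 0:b first → 3 extensions
  placing 1:u first → 3 extensions
total linear extensions = 6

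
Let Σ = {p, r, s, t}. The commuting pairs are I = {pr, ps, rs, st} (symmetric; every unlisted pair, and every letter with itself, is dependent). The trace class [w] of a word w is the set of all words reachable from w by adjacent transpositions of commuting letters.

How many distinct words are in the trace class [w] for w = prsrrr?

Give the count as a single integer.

#0=p has no predecessor
#1=r has no predecessor
#2=s has no predecessor
#3=r depends on [1:r]
#4=r depends on [3:r]
#5=r depends on [4:r]
sources: [0:p, 1:r, 2:s]
N(rest) = Σ N(rest − s) over sources s of rest; N(one piece) = 1:
  size 1 → [0]=1  [2]=1  [5]=1
  size 2 → [0,2]=2  [0,5]=2  [2,5]=2  [4,5]=1
  size 3 → [0,2,5]=6  [0,4,5]=3  [2,4,5]=3  [3,4,5]=1
  size 4 → [0,2,4,5]=12  [0,3,4,5]=4  [1,3,4,5]=1  [2,3,4,5]=4
  first=0(p) contributes 5
  first=1(r) contributes 20
  first=2(s) contributes 5
|[w]| = 30

30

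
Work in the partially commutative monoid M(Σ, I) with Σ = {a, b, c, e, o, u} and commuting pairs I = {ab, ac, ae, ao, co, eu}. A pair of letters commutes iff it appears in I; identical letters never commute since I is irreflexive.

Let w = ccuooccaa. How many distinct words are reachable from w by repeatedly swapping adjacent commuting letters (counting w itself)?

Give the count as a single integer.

90

drop 0:c onto floor
drop 1:c onto {0:c}
drop 2:u onto {1:c}
drop 3:o onto {2:u}
drop 4:o onto {3:o}
drop 5:c onto {2:u}
drop 6:c onto {5:c}
drop 7:a onto {2:u}
drop 8:a onto {7:a}
ground layer = {0:c}
drop-orders for the pieces not yet dropped (sum over which currently-grounded one goes next):
  1 to go: {4} 1  {6} 1  {8} 1
  2 to go: {3,4} 1  {4,6} 2  {4,8} 2  {5,6} 1  {6,8} 2  {7,8} 1
  3 to go: {3,4,6} 3  {3,4,8} 3  {4,5,6} 3  {4,6,8} 6  {4,7,8} 3  {5,6,8} 3  {6,7,8} 3
  4 to go: {3,4,5,6} 6  {3,4,6,8} 12  {3,4,7,8} 6  {4,5,6,8} 12  {4,6,7,8} 12  {5,6,7,8} 6
  5 to go: {3,4,5,6,8} 30  {3,4,6,7,8} 30  {4,5,6,7,8} 30
  6 to go: {3,4,5,6,7,8} 90
  7 to go: {2,3,4,5,6,7,8} 90
  if 0:c drops first: 90 orders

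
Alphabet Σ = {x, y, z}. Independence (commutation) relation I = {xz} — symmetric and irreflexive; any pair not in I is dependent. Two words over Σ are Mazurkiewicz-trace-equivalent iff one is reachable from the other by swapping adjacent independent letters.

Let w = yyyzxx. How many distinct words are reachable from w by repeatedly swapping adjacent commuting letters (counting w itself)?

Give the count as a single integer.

0(y) covers ∅
1(y) covers 0:y
2(y) covers 1:y
3(z) covers 2:y
4(x) covers 2:y
5(x) covers 4:x
floor of heap: 0:y
completions by unplaced set U, small U first (add the entries for U minus each lowest piece of U):
  |U|=1: {3}:1  {5}:1
  |U|=2: {3,5}:2  {4,5}:1
  |U|=3: {3,4,5}:3
  |U|=4: {2,3,4,5}:3
  start at 0(y): 3

3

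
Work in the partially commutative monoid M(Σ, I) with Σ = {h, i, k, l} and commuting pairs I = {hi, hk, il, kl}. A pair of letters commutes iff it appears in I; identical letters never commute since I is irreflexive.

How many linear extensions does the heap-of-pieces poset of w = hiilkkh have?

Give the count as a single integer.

piece 0:h — minimal
piece 1:i — minimal
piece 2:i rests on {1:i}
piece 3:l rests on {0:h}
piece 4:k rests on {2:i}
piece 5:k rests on {4:k}
piece 6:h rests on {3:l}
minimal pieces: {0:h, 1:i}
ways to finish when only these pieces remain (= sum over removing one remaining piece with nothing left below it):
  1 left: {5}→1  {6}→1
  2 left: {3,6}→1  {4,5}→1  {5,6}→2
  3 left: {0,3,6}→1  {2,4,5}→1  {3,5,6}→3  {4,5,6}→3
  4 left: {0,3,5,6}→4  {1,2,4,5}→1  {2,4,5,6}→4  {3,4,5,6}→6
  5 left: {0,3,4,5,6}→10  {1,2,4,5,6}→5  {2,3,4,5,6}→10
  placing 0:h first → 15 extensions
  placing 1:i first → 20 extensions
total linear extensions = 35

35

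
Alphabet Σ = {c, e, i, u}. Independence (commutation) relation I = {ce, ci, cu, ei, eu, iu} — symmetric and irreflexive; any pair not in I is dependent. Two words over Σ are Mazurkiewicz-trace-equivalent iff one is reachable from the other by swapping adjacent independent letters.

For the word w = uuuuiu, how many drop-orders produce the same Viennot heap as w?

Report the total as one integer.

6

drop 0:u onto floor
drop 1:u onto {0:u}
drop 2:u onto {1:u}
drop 3:u onto {2:u}
drop 4:i onto floor
drop 5:u onto {3:u}
ground layer = {0:u, 4:i}
drop-orders for the pieces not yet dropped (sum over which currently-grounded one goes next):
  1 to go: {4} 1  {5} 1
  2 to go: {3,5} 1  {4,5} 2
  3 to go: {2,3,5} 1  {3,4,5} 3
  4 to go: {1,2,3,5} 1  {2,3,4,5} 4
  if 0:u drops first: 5 orders
  if 4:i drops first: 1 orders
heap linearizations: 6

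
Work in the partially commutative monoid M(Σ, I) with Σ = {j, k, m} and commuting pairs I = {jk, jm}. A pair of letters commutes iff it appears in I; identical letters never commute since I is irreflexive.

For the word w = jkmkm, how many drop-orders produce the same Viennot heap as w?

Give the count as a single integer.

5

0(j) covers ∅
1(k) covers ∅
2(m) covers 1:k
3(k) covers 2:m
4(m) covers 3:k
floor of heap: 0:j, 1:k
completions by unplaced set U, small U first (add the entries for U minus each lowest piece of U):
  |U|=1: {0}:1  {4}:1
  |U|=2: {0,4}:2  {3,4}:1
  |U|=3: {0,3,4}:3  {2,3,4}:1
  start at 0(j): 1
  start at 1(k): 4
sum over floor = 5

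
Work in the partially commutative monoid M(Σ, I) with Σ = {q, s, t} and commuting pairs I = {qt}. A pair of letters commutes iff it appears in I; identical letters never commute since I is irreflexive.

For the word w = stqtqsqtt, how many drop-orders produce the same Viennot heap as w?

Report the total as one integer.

piece 0:s — minimal
piece 1:t rests on {0:s}
piece 2:q rests on {0:s}
piece 3:t rests on {1:t}
piece 4:q rests on {2:q}
piece 5:s rests on {3:t, 4:q}
piece 6:q rests on {5:s}
piece 7:t rests on {5:s}
piece 8:t rests on {7:t}
minimal pieces: {0:s}
ways to finish when only these pieces remain (= sum over removing one remaining piece with nothing left below it):
  1 left: {6}→1  {8}→1
  2 left: {6,8}→2  {7,8}→1
  3 left: {6,7,8}→3
  4 left: {5,6,7,8}→3
  5 left: {3,5,6,7,8}→3  {4,5,6,7,8}→3
  6 left: {1,3,5,6,7,8}→3  {2,4,5,6,7,8}→3  {3,4,5,6,7,8}→6
  7 left: {1,3,4,5,6,7,8}→9  {2,3,4,5,6,7,8}→9
  placing 0:s first → 18 extensions

18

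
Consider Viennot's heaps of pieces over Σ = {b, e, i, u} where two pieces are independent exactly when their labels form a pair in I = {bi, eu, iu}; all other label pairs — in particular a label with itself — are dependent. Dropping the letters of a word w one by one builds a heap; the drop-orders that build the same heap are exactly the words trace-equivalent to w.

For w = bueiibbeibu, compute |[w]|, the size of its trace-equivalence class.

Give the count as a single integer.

48

drop 0:b onto floor
drop 1:u onto {0:b}
drop 2:e onto {0:b}
drop 3:i onto {2:e}
drop 4:i onto {3:i}
drop 5:b onto {1:u, 2:e}
drop 6:b onto {5:b}
drop 7:e onto {4:i, 6:b}
drop 8:i onto {7:e}
drop 9:b onto {7:e}
drop 10:u onto {9:b}
ground layer = {0:b}
drop-orders for the pieces not yet dropped (sum over which currently-grounded one goes next):
  1 to go: {8} 1  {10} 1
  2 to go: {8,10} 2  {9,10} 1
  3 to go: {8,9,10} 3
  4 to go: {7,8,9,10} 3
  5 to go: {4,7,8,9,10} 3  {6,7,8,9,10} 3
  6 to go: {3,4,7,8,9,10} 3  {4,6,7,8,9,10} 6  {5,6,7,8,9,10} 3
  7 to go: {1,5,6,7,8,9,10} 3  {3,4,6,7,8,9,10} 9  {4,5,6,7,8,9,10} 9
  8 to go: {1,4,5,6,7,8,9,10} 12  {3,4,5,6,7,8,9,10} 18
  9 to go: {1,3,4,5,6,7,8,9,10} 30  {2,3,4,5,6,7,8,9,10} 18
  if 0:b drops first: 48 orders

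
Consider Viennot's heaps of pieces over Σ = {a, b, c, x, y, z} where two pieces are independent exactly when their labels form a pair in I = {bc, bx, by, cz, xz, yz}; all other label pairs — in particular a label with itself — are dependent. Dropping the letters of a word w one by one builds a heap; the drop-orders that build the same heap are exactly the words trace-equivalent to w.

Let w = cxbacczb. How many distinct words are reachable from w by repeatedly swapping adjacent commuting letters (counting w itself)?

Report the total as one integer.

18

0(c) covers ∅
1(x) covers 0:c
2(b) covers ∅
3(a) covers 1:x, 2:b
4(c) covers 3:a
5(c) covers 4:c
6(z) covers 3:a
7(b) covers 6:z
floor of heap: 0:c, 2:b
completions by unplaced set U, small U first (add the entries for U minus each lowest piece of U):
  |U|=1: {5}:1  {7}:1
  |U|=2: {4,5}:1  {5,7}:2  {6,7}:1
  |U|=3: {4,5,7}:3  {5,6,7}:3
  |U|=4: {4,5,6,7}:6
  |U|=5: {3,4,5,6,7}:6
  |U|=6: {1,3,4,5,6,7}:6  {2,3,4,5,6,7}:6
  start at 0(c): 12
  start at 2(b): 6
sum over floor = 18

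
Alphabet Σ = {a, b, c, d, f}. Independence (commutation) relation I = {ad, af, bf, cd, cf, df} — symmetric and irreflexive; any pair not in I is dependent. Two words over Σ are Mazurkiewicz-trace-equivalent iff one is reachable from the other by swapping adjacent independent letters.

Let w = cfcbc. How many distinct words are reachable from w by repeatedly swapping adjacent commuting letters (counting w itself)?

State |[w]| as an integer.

0(c) covers ∅
1(f) covers ∅
2(c) covers 0:c
3(b) covers 2:c
4(c) covers 3:b
floor of heap: 0:c, 1:f
completions by unplaced set U, small U first (add the entries for U minus each lowest piece of U):
  |U|=1: {1}:1  {4}:1
  |U|=2: {1,4}:2  {3,4}:1
  |U|=3: {1,3,4}:3  {2,3,4}:1
  start at 0(c): 4
  start at 1(f): 1
sum over floor = 5

5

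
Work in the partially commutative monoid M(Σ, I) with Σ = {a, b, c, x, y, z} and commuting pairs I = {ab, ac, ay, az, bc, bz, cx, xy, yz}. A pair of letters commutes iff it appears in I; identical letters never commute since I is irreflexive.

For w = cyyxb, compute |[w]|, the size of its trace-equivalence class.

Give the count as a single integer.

#0=c has no predecessor
#1=y depends on [0:c]
#2=y depends on [1:y]
#3=x has no predecessor
#4=b depends on [2:y, 3:x]
sources: [0:c, 3:x]
N(rest) = Σ N(rest − s) over sources s of rest; N(one piece) = 1:
  size 1 → [4]=1
  size 2 → [2,4]=1  [3,4]=1
  size 3 → [1,2,4]=1  [2,3,4]=2
  first=0(c) contributes 3
  first=3(x) contributes 1
|[w]| = 4

4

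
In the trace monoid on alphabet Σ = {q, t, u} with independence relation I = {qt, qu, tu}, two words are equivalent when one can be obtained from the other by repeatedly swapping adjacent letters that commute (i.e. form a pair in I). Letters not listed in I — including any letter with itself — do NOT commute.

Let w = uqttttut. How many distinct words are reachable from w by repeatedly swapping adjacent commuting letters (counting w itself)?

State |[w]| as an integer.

168

drop 0:u onto floor
drop 1:q onto floor
drop 2:t onto floor
drop 3:t onto {2:t}
drop 4:t onto {3:t}
drop 5:t onto {4:t}
drop 6:u onto {0:u}
drop 7:t onto {5:t}
ground layer = {0:u, 1:q, 2:t}
drop-orders for the pieces not yet dropped (sum over which currently-grounded one goes next):
  1 to go: {1} 1  {6} 1  {7} 1
  2 to go: {0,6} 1  {1,6} 2  {1,7} 2  {5,7} 1  {6,7} 2
  3 to go: {0,1,6} 3  {0,6,7} 3  {1,5,7} 3  {1,6,7} 6  {4,5,7} 1  {5,6,7} 3
  4 to go: {0,1,6,7} 12  {0,5,6,7} 6  {1,4,5,7} 4  {1,5,6,7} 12  {3,4,5,7} 1  {4,5,6,7} 4
  5 to go: {0,1,5,6,7} 30  {0,4,5,6,7} 10  {1,3,4,5,7} 5  {1,4,5,6,7} 20  {2,3,4,5,7} 1  {3,4,5,6,7} 5
  6 to go: {0,1,4,5,6,7} 60  {0,3,4,5,6,7} 15  {1,2,3,4,5,7} 6  {1,3,4,5,6,7} 30  {2,3,4,5,6,7} 6
  if 0:u drops first: 42 orders
  if 1:q drops first: 21 orders
  if 2:t drops first: 105 orders
heap linearizations: 168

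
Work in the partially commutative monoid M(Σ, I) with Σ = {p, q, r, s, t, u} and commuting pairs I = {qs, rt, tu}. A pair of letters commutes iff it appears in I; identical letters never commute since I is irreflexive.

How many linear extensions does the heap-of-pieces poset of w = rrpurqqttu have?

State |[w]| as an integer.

3

piece 0:r — minimal
piece 1:r rests on {0:r}
piece 2:p rests on {1:r}
piece 3:u rests on {2:p}
piece 4:r rests on {3:u}
piece 5:q rests on {4:r}
piece 6:q rests on {5:q}
piece 7:t rests on {6:q}
piece 8:t rests on {7:t}
piece 9:u rests on {6:q}
minimal pieces: {0:r}
ways to finish when only these pieces remain (= sum over removing one remaining piece with nothing left below it):
  1 left: {8}→1  {9}→1
  2 left: {7,8}→1  {8,9}→2
  3 left: {7,8,9}→3
  4 left: {6,7,8,9}→3
  5 left: {5,6,7,8,9}→3
  6 left: {4,5,6,7,8,9}→3
  7 left: {3,4,5,6,7,8,9}→3
  8 left: {2,3,4,5,6,7,8,9}→3
  placing 0:r first → 3 extensions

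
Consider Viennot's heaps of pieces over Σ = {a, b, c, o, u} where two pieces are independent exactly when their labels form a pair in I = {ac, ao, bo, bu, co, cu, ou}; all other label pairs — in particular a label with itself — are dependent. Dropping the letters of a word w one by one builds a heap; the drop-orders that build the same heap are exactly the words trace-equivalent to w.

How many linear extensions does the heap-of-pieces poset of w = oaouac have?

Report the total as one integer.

#0=o has no predecessor
#1=a has no predecessor
#2=o depends on [0:o]
#3=u depends on [1:a]
#4=a depends on [3:u]
#5=c has no predecessor
sources: [0:o, 1:a, 5:c]
N(rest) = Σ N(rest − s) over sources s of rest; N(one piece) = 1:
  size 1 → [2]=1  [4]=1  [5]=1
  size 2 → [0,2]=1  [2,4]=2  [2,5]=2  [3,4]=1  [4,5]=2
  size 3 → [0,2,4]=3  [0,2,5]=3  [1,3,4]=1  [2,3,4]=3  [2,4,5]=6  [3,4,5]=3
  size 4 → [0,2,3,4]=6  [0,2,4,5]=12  [1,2,3,4]=4  [1,3,4,5]=4  [2,3,4,5]=12
  first=0(o) contributes 20
  first=1(a) contributes 30
  first=5(c) contributes 10
|[w]| = 60

60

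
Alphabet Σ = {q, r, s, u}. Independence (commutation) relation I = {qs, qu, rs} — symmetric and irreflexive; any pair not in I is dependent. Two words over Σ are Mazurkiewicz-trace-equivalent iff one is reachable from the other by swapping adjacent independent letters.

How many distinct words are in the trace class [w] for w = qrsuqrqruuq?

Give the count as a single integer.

21

0(q) covers ∅
1(r) covers 0:q
2(s) covers ∅
3(u) covers 1:r, 2:s
4(q) covers 1:r
5(r) covers 3:u, 4:q
6(q) covers 5:r
7(r) covers 6:q
8(u) covers 7:r
9(u) covers 8:u
10(q) covers 7:r
floor of heap: 0:q, 2:s
completions by unplaced set U, small U first (add the entries for U minus each lowest piece of U):
  |U|=1: {9}:1  {10}:1
  |U|=2: {8,9}:1  {9,10}:2
  |U|=3: {8,9,10}:3
  |U|=4: {7,8,9,10}:3
  |U|=5: {6,7,8,9,10}:3
  |U|=6: {5,6,7,8,9,10}:3
  |U|=7: {3,5,6,7,8,9,10}:3  {4,5,6,7,8,9,10}:3
  |U|=8: {2,3,5,6,7,8,9,10}:3  {3,4,5,6,7,8,9,10}:6
  |U|=9: {1,3,4,5,6,7,8,9,10}:6  {2,3,4,5,6,7,8,9,10}:9
  start at 0(q): 15
  start at 2(s): 6
sum over floor = 21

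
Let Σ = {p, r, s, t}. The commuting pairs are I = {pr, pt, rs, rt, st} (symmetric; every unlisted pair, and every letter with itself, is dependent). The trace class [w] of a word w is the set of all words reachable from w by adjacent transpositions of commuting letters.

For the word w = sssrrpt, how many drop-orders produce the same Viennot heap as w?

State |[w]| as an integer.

105

drop 0:s onto floor
drop 1:s onto {0:s}
drop 2:s onto {1:s}
drop 3:r onto floor
drop 4:r onto {3:r}
drop 5:p onto {2:s}
drop 6:t onto floor
ground layer = {0:s, 3:r, 6:t}
drop-orders for the pieces not yet dropped (sum over which currently-grounded one goes next):
  1 to go: {4} 1  {5} 1  {6} 1
  2 to go: {2,5} 1  {3,4} 1  {4,5} 2  {4,6} 2  {5,6} 2
  3 to go: {1,2,5} 1  {2,4,5} 3  {2,5,6} 3  {3,4,5} 3  {3,4,6} 3  {4,5,6} 6
  4 to go: {0,1,2,5} 1  {1,2,4,5} 4  {1,2,5,6} 4  {2,3,4,5} 6  {2,4,5,6} 12  {3,4,5,6} 12
  5 to go: {0,1,2,4,5} 5  {0,1,2,5,6} 5  {1,2,3,4,5} 10  {1,2,4,5,6} 20  {2,3,4,5,6} 30
  if 0:s drops first: 60 orders
  if 3:r drops first: 30 orders
  if 6:t drops first: 15 orders
heap linearizations: 105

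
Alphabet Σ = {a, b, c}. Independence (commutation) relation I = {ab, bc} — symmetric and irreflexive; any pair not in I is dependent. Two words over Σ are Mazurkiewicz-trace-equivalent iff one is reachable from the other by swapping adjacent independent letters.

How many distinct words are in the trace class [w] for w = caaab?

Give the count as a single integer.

0(c) covers ∅
1(a) covers 0:c
2(a) covers 1:a
3(a) covers 2:a
4(b) covers ∅
floor of heap: 0:c, 4:b
completions by unplaced set U, small U first (add the entries for U minus each lowest piece of U):
  |U|=1: {3}:1  {4}:1
  |U|=2: {2,3}:1  {3,4}:2
  |U|=3: {1,2,3}:1  {2,3,4}:3
  start at 0(c): 4
  start at 4(b): 1
sum over floor = 5

5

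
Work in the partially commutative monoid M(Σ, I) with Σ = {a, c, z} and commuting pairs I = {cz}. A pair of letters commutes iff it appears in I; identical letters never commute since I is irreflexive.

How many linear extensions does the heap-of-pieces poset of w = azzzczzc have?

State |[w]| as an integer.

21

0(a) covers ∅
1(z) covers 0:a
2(z) covers 1:z
3(z) covers 2:z
4(c) covers 0:a
5(z) covers 3:z
6(z) covers 5:z
7(c) covers 4:c
floor of heap: 0:a
completions by unplaced set U, small U first (add the entries for U minus each lowest piece of U):
  |U|=1: {6}:1  {7}:1
  |U|=2: {4,7}:1  {5,6}:1  {6,7}:2
  |U|=3: {3,5,6}:1  {4,6,7}:3  {5,6,7}:3
  |U|=4: {2,3,5,6}:1  {3,5,6,7}:4  {4,5,6,7}:6
  |U|=5: {1,2,3,5,6}:1  {2,3,5,6,7}:5  {3,4,5,6,7}:10
  |U|=6: {1,2,3,5,6,7}:6  {2,3,4,5,6,7}:15
  start at 0(a): 21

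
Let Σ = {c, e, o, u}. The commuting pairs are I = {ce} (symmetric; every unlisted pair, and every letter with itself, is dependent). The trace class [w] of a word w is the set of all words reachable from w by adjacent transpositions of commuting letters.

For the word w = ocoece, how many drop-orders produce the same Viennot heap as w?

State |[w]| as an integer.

3

piece 0:o — minimal
piece 1:c rests on {0:o}
piece 2:o rests on {1:c}
piece 3:e rests on {2:o}
piece 4:c rests on {2:o}
piece 5:e rests on {3:e}
minimal pieces: {0:o}
ways to finish when only these pieces remain (= sum over removing one remaining piece with nothing left below it):
  1 left: {4}→1  {5}→1
  2 left: {3,5}→1  {4,5}→2
  3 left: {3,4,5}→3
  4 left: {2,3,4,5}→3
  placing 0:o first → 3 extensions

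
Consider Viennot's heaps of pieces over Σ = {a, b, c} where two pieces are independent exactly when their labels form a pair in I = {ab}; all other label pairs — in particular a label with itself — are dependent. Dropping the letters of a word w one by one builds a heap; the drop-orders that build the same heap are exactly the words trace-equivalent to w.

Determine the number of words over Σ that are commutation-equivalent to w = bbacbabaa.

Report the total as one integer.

30

0(b) covers ∅
1(b) covers 0:b
2(a) covers ∅
3(c) covers 1:b, 2:a
4(b) covers 3:c
5(a) covers 3:c
6(b) covers 4:b
7(a) covers 5:a
8(a) covers 7:a
floor of heap: 0:b, 2:a
completions by unplaced set U, small U first (add the entries for U minus each lowest piece of U):
  |U|=1: {6}:1  {8}:1
  |U|=2: {4,6}:1  {6,8}:2  {7,8}:1
  |U|=3: {4,6,8}:3  {5,7,8}:1  {6,7,8}:3
  |U|=4: {4,6,7,8}:6  {5,6,7,8}:4
  |U|=5: {4,5,6,7,8}:10
  |U|=6: {3,4,5,6,7,8}:10
  |U|=7: {1,3,4,5,6,7,8}:10  {2,3,4,5,6,7,8}:10
  start at 0(b): 20
  start at 2(a): 10
sum over floor = 30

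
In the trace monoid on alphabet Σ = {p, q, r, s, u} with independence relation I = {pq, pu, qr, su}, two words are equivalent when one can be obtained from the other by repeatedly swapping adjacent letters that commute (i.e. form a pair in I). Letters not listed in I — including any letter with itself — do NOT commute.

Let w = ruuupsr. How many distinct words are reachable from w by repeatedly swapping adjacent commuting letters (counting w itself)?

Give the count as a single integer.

piece 0:r — minimal
piece 1:u rests on {0:r}
piece 2:u rests on {1:u}
piece 3:u rests on {2:u}
piece 4:p rests on {0:r}
piece 5:s rests on {4:p}
piece 6:r rests on {3:u, 5:s}
minimal pieces: {0:r}
ways to finish when only these pieces remain (= sum over removing one remaining piece with nothing left below it):
  1 left: {6}→1
  2 left: {3,6}→1  {5,6}→1
  3 left: {2,3,6}→1  {3,5,6}→2  {4,5,6}→1
  4 left: {1,2,3,6}→1  {2,3,5,6}→3  {3,4,5,6}→3
  5 left: {1,2,3,5,6}→4  {2,3,4,5,6}→6
  placing 0:r first → 10 extensions

10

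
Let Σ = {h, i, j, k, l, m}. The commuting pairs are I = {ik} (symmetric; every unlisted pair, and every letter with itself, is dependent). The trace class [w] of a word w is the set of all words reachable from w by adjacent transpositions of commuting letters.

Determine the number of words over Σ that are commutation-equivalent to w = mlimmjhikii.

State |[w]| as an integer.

#0=m has no predecessor
#1=l depends on [0:m]
#2=i depends on [1:l]
#3=m depends on [2:i]
#4=m depends on [3:m]
#5=j depends on [4:m]
#6=h depends on [5:j]
#7=i depends on [6:h]
#8=k depends on [6:h]
#9=i depends on [7:i]
#10=i depends on [9:i]
sources: [0:m]
N(rest) = Σ N(rest − s) over sources s of rest; N(one piece) = 1:
  size 1 → [8]=1  [10]=1
  size 2 → [8,10]=2  [9,10]=1
  size 3 → [7,9,10]=1  [8,9,10]=3
  size 4 → [7,8,9,10]=4
  size 5 → [6,7,8,9,10]=4
  size 6 → [5,6,7,8,9,10]=4
  size 7 → [4,5,6,7,8,9,10]=4
  size 8 → [3,4,5,6,7,8,9,10]=4
  size 9 → [2,3,4,5,6,7,8,9,10]=4
  first=0(m) contributes 4

4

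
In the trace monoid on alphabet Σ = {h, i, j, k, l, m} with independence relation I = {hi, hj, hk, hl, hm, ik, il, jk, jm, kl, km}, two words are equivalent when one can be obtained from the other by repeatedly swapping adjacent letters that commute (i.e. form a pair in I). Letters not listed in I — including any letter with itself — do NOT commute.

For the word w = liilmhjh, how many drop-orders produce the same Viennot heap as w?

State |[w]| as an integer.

#0=l has no predecessor
#1=i has no predecessor
#2=i depends on [1:i]
#3=l depends on [0:l]
#4=m depends on [2:i, 3:l]
#5=h has no predecessor
#6=j depends on [2:i, 3:l]
#7=h depends on [5:h]
sources: [0:l, 1:i, 5:h]
N(rest) = Σ N(rest − s) over sources s of rest; N(one piece) = 1:
  size 1 → [4]=1  [6]=1  [7]=1
  size 2 → [4,6]=2  [4,7]=2  [5,7]=1  [6,7]=2
  size 3 → [2,4,6]=2  [3,4,6]=2  [4,5,7]=3  [4,6,7]=6  [5,6,7]=3
  size 4 → [0,3,4,6]=2  [1,2,4,6]=2  [2,3,4,6]=4  [2,4,6,7]=8  [3,4,6,7]=8  [4,5,6,7]=12
  size 5 → [0,2,3,4,6]=6  [0,3,4,6,7]=10  [1,2,3,4,6]=6  [1,2,4,6,7]=10  [2,3,4,6,7]=20  [2,4,5,6,7]=20  [3,4,5,6,7]=20
  size 6 → [0,1,2,3,4,6]=12  [0,2,3,4,6,7]=36  [0,3,4,5,6,7]=30  [1,2,3,4,6,7]=36  [1,2,4,5,6,7]=30  [2,3,4,5,6,7]=60
  first=0(l) contributes 126
  first=1(i) contributes 126
  first=5(h) contributes 84
|[w]| = 336

336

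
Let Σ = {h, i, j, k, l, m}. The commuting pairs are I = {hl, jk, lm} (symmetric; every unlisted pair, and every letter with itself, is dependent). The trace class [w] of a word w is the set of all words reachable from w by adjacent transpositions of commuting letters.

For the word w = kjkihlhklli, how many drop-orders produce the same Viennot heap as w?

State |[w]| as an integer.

9

drop 0:k onto floor
drop 1:j onto floor
drop 2:k onto {0:k}
drop 3:i onto {1:j, 2:k}
drop 4:h onto {3:i}
drop 5:l onto {3:i}
drop 6:h onto {4:h}
drop 7:k onto {5:l, 6:h}
drop 8:l onto {7:k}
drop 9:l onto {8:l}
drop 10:i onto {9:l}
ground layer = {0:k, 1:j}
drop-orders for the pieces not yet dropped (sum over which currently-grounded one goes next):
  1 to go: {10} 1
  2 to go: {9,10} 1
  3 to go: {8,9,10} 1
  4 to go: {7,8,9,10} 1
  5 to go: {5,7,8,9,10} 1  {6,7,8,9,10} 1
  6 to go: {4,6,7,8,9,10} 1  {5,6,7,8,9,10} 2
  7 to go: {4,5,6,7,8,9,10} 3
  8 to go: {3,4,5,6,7,8,9,10} 3
  9 to go: {1,3,4,5,6,7,8,9,10} 3  {2,3,4,5,6,7,8,9,10} 3
  if 0:k drops first: 6 orders
  if 1:j drops first: 3 orders
heap linearizations: 9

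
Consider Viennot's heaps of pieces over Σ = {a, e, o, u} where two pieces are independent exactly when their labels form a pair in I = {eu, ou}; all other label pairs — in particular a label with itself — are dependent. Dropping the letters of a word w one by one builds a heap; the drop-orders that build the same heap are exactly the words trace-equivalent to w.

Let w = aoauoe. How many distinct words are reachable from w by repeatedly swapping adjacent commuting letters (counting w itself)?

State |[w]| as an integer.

drop 0:a onto floor
drop 1:o onto {0:a}
drop 2:a onto {1:o}
drop 3:u onto {2:a}
drop 4:o onto {2:a}
drop 5:e onto {4:o}
ground layer = {0:a}
drop-orders for the pieces not yet dropped (sum over which currently-grounded one goes next):
  1 to go: {3} 1  {5} 1
  2 to go: {3,5} 2  {4,5} 1
  3 to go: {3,4,5} 3
  4 to go: {2,3,4,5} 3
  if 0:a drops first: 3 orders

3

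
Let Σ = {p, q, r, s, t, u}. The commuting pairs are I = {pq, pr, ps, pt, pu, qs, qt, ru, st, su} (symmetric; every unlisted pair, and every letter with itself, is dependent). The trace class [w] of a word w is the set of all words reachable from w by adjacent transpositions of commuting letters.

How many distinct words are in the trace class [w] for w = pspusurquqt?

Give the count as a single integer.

1100

0(p) covers ∅
1(s) covers ∅
2(p) covers 0:p
3(u) covers ∅
4(s) covers 1:s
5(u) covers 3:u
6(r) covers 4:s
7(q) covers 5:u, 6:r
8(u) covers 7:q
9(q) covers 8:u
10(t) covers 8:u
floor of heap: 0:p, 1:s, 3:u
completions by unplaced set U, small U first (add the entries for U minus each lowest piece of U):
  |U|=1: {2}:1  {9}:1  {10}:1
  |U|=2: {0,2}:1  {2,9}:2  {2,10}:2  {9,10}:2
  |U|=3: {0,2,9}:3  {0,2,10}:3  {2,9,10}:6  {8,9,10}:2
  |U|=4: {0,2,9,10}:12  {2,8,9,10}:8  {7,8,9,10}:2
  |U|=5: {0,2,8,9,10}:20  {2,7,8,9,10}:10  {5,7,8,9,10}:2  {6,7,8,9,10}:2
  |U|=6: {0,2,7,8,9,10}:30  {2,5,7,8,9,10}:12  {2,6,7,8,9,10}:12  {3,5,7,8,9,10}:2  {4,6,7,8,9,10}:2  {5,6,7,8,9,10}:4
  |U|=7: {0,2,5,7,8,9,10}:42  {0,2,6,7,8,9,10}:42  {1,4,6,7,8,9,10}:2  {2,3,5,7,8,9,10}:14  {2,4,6,7,8,9,10}:14  {2,5,6,7,8,9,10}:28  {3,5,6,7,8,9,10}:6  {4,5,6,7,8,9,10}:6
  |U|=8: {0,2,3,5,7,8,9,10}:56  {0,2,4,6,7,8,9,10}:56  {0,2,5,6,7,8,9,10}:112  {1,2,4,6,7,8,9,10}:16  {1,4,5,6,7,8,9,10}:8  {2,3,5,6,7,8,9,10}:48  {2,4,5,6,7,8,9,10}:48  {3,4,5,6,7,8,9,10}:12
  |U|=9: {0,1,2,4,6,7,8,9,10}:72  {0,2,3,5,6,7,8,9,10}:216  {0,2,4,5,6,7,8,9,10}:216  {1,2,4,5,6,7,8,9,10}:72  {1,3,4,5,6,7,8,9,10}:20  {2,3,4,5,6,7,8,9,10}:108
  start at 0(p): 200
  start at 1(s): 540
  start at 3(u): 360
sum over floor = 1100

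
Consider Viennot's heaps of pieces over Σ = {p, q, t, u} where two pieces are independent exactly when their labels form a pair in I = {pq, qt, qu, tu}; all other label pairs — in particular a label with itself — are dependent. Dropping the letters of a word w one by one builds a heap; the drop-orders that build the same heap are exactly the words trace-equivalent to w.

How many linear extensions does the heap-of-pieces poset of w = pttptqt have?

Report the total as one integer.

7

#0=p has no predecessor
#1=t depends on [0:p]
#2=t depends on [1:t]
#3=p depends on [2:t]
#4=t depends on [3:p]
#5=q has no predecessor
#6=t depends on [4:t]
sources: [0:p, 5:q]
N(rest) = Σ N(rest − s) over sources s of rest; N(one piece) = 1:
  size 1 → [5]=1  [6]=1
  size 2 → [4,6]=1  [5,6]=2
  size 3 → [3,4,6]=1  [4,5,6]=3
  size 4 → [2,3,4,6]=1  [3,4,5,6]=4
  size 5 → [1,2,3,4,6]=1  [2,3,4,5,6]=5
  first=0(p) contributes 6
  first=5(q) contributes 1
|[w]| = 7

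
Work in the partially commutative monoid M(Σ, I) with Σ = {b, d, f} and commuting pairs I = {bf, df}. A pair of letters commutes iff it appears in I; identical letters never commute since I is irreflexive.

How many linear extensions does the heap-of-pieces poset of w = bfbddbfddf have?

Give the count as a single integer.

120

drop 0:b onto floor
drop 1:f onto floor
drop 2:b onto {0:b}
drop 3:d onto {2:b}
drop 4:d onto {3:d}
drop 5:b onto {4:d}
drop 6:f onto {1:f}
drop 7:d onto {5:b}
drop 8:d onto {7:d}
drop 9:f onto {6:f}
ground layer = {0:b, 1:f}
drop-orders for the pieces not yet dropped (sum over which currently-grounded one goes next):
  1 to go: {8} 1  {9} 1
  2 to go: {6,9} 1  {7,8} 1  {8,9} 2
  3 to go: {1,6,9} 1  {5,7,8} 1  {6,8,9} 3  {7,8,9} 3
  4 to go: {1,6,8,9} 4  {4,5,7,8} 1  {5,7,8,9} 4  {6,7,8,9} 6
  5 to go: {1,6,7,8,9} 10  {3,4,5,7,8} 1  {4,5,7,8,9} 5  {5,6,7,8,9} 10
  6 to go: {1,5,6,7,8,9} 20  {2,3,4,5,7,8} 1  {3,4,5,7,8,9} 6  {4,5,6,7,8,9} 15
  7 to go: {0,2,3,4,5,7,8} 1  {1,4,5,6,7,8,9} 35  {2,3,4,5,7,8,9} 7  {3,4,5,6,7,8,9} 21
  8 to go: {0,2,3,4,5,7,8,9} 8  {1,3,4,5,6,7,8,9} 56  {2,3,4,5,6,7,8,9} 28
  if 0:b drops first: 84 orders
  if 1:f drops first: 36 orders
heap linearizations: 120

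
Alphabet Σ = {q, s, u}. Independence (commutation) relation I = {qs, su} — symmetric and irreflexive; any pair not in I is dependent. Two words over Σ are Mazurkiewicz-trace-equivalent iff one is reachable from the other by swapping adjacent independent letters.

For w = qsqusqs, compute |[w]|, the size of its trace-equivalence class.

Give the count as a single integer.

piece 0:q — minimal
piece 1:s — minimal
piece 2:q rests on {0:q}
piece 3:u rests on {2:q}
piece 4:s rests on {1:s}
piece 5:q rests on {3:u}
piece 6:s rests on {4:s}
minimal pieces: {0:q, 1:s}
ways to finish when only these pieces remain (= sum over removing one remaining piece with nothing left below it):
  1 left: {5}→1  {6}→1
  2 left: {3,5}→1  {4,6}→1  {5,6}→2
  3 left: {1,4,6}→1  {2,3,5}→1  {3,5,6}→3  {4,5,6}→3
  4 left: {0,2,3,5}→1  {1,4,5,6}→4  {2,3,5,6}→4  {3,4,5,6}→6
  5 left: {0,2,3,5,6}→5  {1,3,4,5,6}→10  {2,3,4,5,6}→10
  placing 0:q first → 20 extensions
  placing 1:s first → 15 extensions
total linear extensions = 35

35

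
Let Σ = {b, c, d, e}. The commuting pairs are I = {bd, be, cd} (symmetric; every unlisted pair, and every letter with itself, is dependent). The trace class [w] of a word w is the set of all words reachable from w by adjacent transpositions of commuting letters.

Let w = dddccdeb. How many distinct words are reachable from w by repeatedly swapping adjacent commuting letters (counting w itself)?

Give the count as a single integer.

50

0(d) covers ∅
1(d) covers 0:d
2(d) covers 1:d
3(c) covers ∅
4(c) covers 3:c
5(d) covers 2:d
6(e) covers 4:c, 5:d
7(b) covers 4:c
floor of heap: 0:d, 3:c
completions by unplaced set U, small U first (add the entries for U minus each lowest piece of U):
  |U|=1: {6}:1  {7}:1
  |U|=2: {5,6}:1  {6,7}:2
  |U|=3: {2,5,6}:1  {4,6,7}:2  {5,6,7}:3
  |U|=4: {1,2,5,6}:1  {2,5,6,7}:4  {3,4,6,7}:2  {4,5,6,7}:5
  |U|=5: {0,1,2,5,6}:1  {1,2,5,6,7}:5  {2,4,5,6,7}:9  {3,4,5,6,7}:7
  |U|=6: {0,1,2,5,6,7}:6  {1,2,4,5,6,7}:14  {2,3,4,5,6,7}:16
  start at 0(d): 30
  start at 3(c): 20
sum over floor = 50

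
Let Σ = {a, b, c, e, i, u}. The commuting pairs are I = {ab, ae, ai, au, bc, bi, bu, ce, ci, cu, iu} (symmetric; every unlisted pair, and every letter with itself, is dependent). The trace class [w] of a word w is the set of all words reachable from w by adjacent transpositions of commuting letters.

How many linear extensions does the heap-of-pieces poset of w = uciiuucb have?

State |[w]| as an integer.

1680

piece 0:u — minimal
piece 1:c — minimal
piece 2:i — minimal
piece 3:i rests on {2:i}
piece 4:u rests on {0:u}
piece 5:u rests on {4:u}
piece 6:c rests on {1:c}
piece 7:b — minimal
minimal pieces: {0:u, 1:c, 2:i, 7:b}
ways to finish when only these pieces remain (= sum over removing one remaining piece with nothing left below it):
  1 left: {3}→1  {5}→1  {6}→1  {7}→1
  2 left: {1,6}→1  {2,3}→1  {3,5}→2  {3,6}→2  {3,7}→2  {4,5}→1  {5,6}→2  {5,7}→2  {6,7}→2
  3 left: {0,4,5}→1  {1,3,6}→3  {1,5,6}→3  {1,6,7}→3  {2,3,5}→3  {2,3,6}→3  {2,3,7}→3  {3,4,5}→3  {3,5,6}→6  {3,5,7}→6  {3,6,7}→6  {4,5,6}→3  {4,5,7}→3  {5,6,7}→6
  4 left: {0,3,4,5}→4  {0,4,5,6}→4  {0,4,5,7}→4  {1,2,3,6}→6  {1,3,5,6}→12  {1,3,6,7}→12  {1,4,5,6}→6  {1,5,6,7}→12  {2,3,4,5}→6  {2,3,5,6}→12  {2,3,5,7}→12  {2,3,6,7}→12  {3,4,5,6}→12  {3,4,5,7}→12  {3,5,6,7}→24  {4,5,6,7}→12
  5 left: {0,1,4,5,6}→10  {0,2,3,4,5}→10  {0,3,4,5,6}→20  {0,3,4,5,7}→20  {0,4,5,6,7}→20  {1,2,3,5,6}→30  {1,2,3,6,7}→30  {1,3,4,5,6}→30  {1,3,5,6,7}→60  {1,4,5,6,7}→30  {2,3,4,5,6}→30  {2,3,4,5,7}→30  {2,3,5,6,7}→60  {3,4,5,6,7}→60
  6 left: {0,1,3,4,5,6}→60  {0,1,4,5,6,7}→60  {0,2,3,4,5,6}→60  {0,2,3,4,5,7}→60  {0,3,4,5,6,7}→120  {1,2,3,4,5,6}→90  {1,2,3,5,6,7}→180  {1,3,4,5,6,7}→180  {2,3,4,5,6,7}→180
  placing 0:u first → 630 extensions
  placing 1:c first → 420 extensions
  placing 2:i first → 420 extensions
  placing 7:b first → 210 extensions
total linear extensions = 1680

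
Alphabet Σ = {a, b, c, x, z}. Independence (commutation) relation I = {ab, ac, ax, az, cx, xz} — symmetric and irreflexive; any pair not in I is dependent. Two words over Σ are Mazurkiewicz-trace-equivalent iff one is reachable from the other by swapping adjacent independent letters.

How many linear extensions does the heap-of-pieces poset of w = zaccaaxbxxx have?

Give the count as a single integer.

0(z) covers ∅
1(a) covers ∅
2(c) covers 0:z
3(c) covers 2:c
4(a) covers 1:a
5(a) covers 4:a
6(x) covers ∅
7(b) covers 3:c, 6:x
8(x) covers 7:b
9(x) covers 8:x
10(x) covers 9:x
floor of heap: 0:z, 1:a, 6:x
completions by unplaced set U, small U first (add the entries for U minus each lowest piece of U):
  |U|=1: {5}:1  {10}:1
  |U|=2: {4,5}:1  {5,10}:2  {9,10}:1
  |U|=3: {1,4,5}:1  {4,5,10}:3  {5,9,10}:3  {8,9,10}:1
  |U|=4: {1,4,5,10}:4  {4,5,9,10}:6  {5,8,9,10}:4  {7,8,9,10}:1
  |U|=5: {1,4,5,9,10}:10  {3,7,8,9,10}:1  {4,5,8,9,10}:10  {5,7,8,9,10}:5  {6,7,8,9,10}:1
  |U|=6: {1,4,5,8,9,10}:20  {2,3,7,8,9,10}:1  {3,5,7,8,9,10}:6  {3,6,7,8,9,10}:2  {4,5,7,8,9,10}:15  {5,6,7,8,9,10}:6
  |U|=7: {0,2,3,7,8,9,10}:1  {1,4,5,7,8,9,10}:35  {2,3,5,7,8,9,10}:7  {2,3,6,7,8,9,10}:3  {3,4,5,7,8,9,10}:21  {3,5,6,7,8,9,10}:14  {4,5,6,7,8,9,10}:21
  |U|=8: {0,2,3,5,7,8,9,10}:8  {0,2,3,6,7,8,9,10}:4  {1,3,4,5,7,8,9,10}:56  {1,4,5,6,7,8,9,10}:56  {2,3,4,5,7,8,9,10}:28  {2,3,5,6,7,8,9,10}:24  {3,4,5,6,7,8,9,10}:56
  |U|=9: {0,2,3,4,5,7,8,9,10}:36  {0,2,3,5,6,7,8,9,10}:36  {1,2,3,4,5,7,8,9,10}:84  {1,3,4,5,6,7,8,9,10}:168  {2,3,4,5,6,7,8,9,10}:108
  start at 0(z): 360
  start at 1(a): 180
  start at 6(x): 120
sum over floor = 660

660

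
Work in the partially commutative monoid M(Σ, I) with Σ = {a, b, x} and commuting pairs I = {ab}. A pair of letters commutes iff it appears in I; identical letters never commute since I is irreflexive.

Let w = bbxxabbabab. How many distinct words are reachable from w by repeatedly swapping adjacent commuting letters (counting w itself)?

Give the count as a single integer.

35

0(b) covers ∅
1(b) covers 0:b
2(x) covers 1:b
3(x) covers 2:x
4(a) covers 3:x
5(b) covers 3:x
6(b) covers 5:b
7(a) covers 4:a
8(b) covers 6:b
9(a) covers 7:a
10(b) covers 8:b
floor of heap: 0:b
completions by unplaced set U, small U first (add the entries for U minus each lowest piece of U):
  |U|=1: {9}:1  {10}:1
  |U|=2: {7,9}:1  {8,10}:1  {9,10}:2
  |U|=3: {4,7,9}:1  {6,8,10}:1  {7,9,10}:3  {8,9,10}:3
  |U|=4: {4,7,9,10}:4  {5,6,8,10}:1  {6,8,9,10}:4  {7,8,9,10}:6
  |U|=5: {4,7,8,9,10}:10  {5,6,8,9,10}:5  {6,7,8,9,10}:10
  |U|=6: {4,6,7,8,9,10}:20  {5,6,7,8,9,10}:15
  |U|=7: {4,5,6,7,8,9,10}:35
  |U|=8: {3,4,5,6,7,8,9,10}:35
  |U|=9: {2,3,4,5,6,7,8,9,10}:35
  start at 0(b): 35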